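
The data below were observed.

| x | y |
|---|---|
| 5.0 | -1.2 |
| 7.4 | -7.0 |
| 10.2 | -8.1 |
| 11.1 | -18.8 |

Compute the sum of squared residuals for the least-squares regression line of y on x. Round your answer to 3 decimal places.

n = 4, Σx = 33.7, Σy = -35.1, Σxy = -349.1, Σx² = 307.01, Σy² = 469.49
Sxx = Σx² − (Σx)²/n = 307.01 − 283.9225 = 23.0875
Sxy = Σxy − (Σx)(Σy)/n = -349.1 − (-295.7175) = -53.3825
Syy = Σy² − (Σy)²/n = 469.49 − 308.0025 = 161.4875
b = Sxy/Sxx = -53.3825/23.0875 = -2.312182
SSE = Syy − b·Sxy = 161.4875 − (-2.312182)·(-53.3825) = 38.057449

38.057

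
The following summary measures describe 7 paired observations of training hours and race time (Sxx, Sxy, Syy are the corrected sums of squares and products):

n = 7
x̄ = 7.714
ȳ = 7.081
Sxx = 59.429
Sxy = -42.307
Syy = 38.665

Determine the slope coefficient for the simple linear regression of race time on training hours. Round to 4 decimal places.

b = Sxy/Sxx = -42.307/59.429 = -0.711892

-0.7119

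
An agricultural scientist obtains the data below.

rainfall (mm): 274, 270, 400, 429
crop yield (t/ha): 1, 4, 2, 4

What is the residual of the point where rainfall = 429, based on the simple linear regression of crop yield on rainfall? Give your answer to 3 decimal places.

0.860

n = 4, Σx = 1373, Σy = 11, Σxy = 3870, Σx² = 492017
Sxx = Σx² − (Σx)²/n = 492017 − 471282.25 = 20734.75
Sxy = Σxy − (Σx)(Σy)/n = 3870 − 3775.75 = 94.25
b = Sxy/Sxx = 94.25/20734.75 = 0.004546
a = ȳ − b·x̄ = 2.75 − 0.004546·343.25 = 1.189754
ŷ(429) = 1.189754 + 0.004546·429 = 3.139777
residual = y − ŷ = 4 − 3.139777 = 0.860223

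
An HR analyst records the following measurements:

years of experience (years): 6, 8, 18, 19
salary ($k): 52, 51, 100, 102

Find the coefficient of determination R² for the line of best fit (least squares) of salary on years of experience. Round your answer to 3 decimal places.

n = 4, Σx = 51, Σy = 305, Σxy = 4458, Σx² = 785, Σy² = 25709
Sxx = Σx² − (Σx)²/n = 785 − 650.25 = 134.75
Sxy = Σxy − (Σx)(Σy)/n = 4458 − 3888.75 = 569.25
Syy = Σy² − (Σy)²/n = 25709 − 23256.25 = 2452.75
R² = Sxy²/(Sxx·Syy) = (569.25)²/(134.75·2452.75) = 0.980447

0.980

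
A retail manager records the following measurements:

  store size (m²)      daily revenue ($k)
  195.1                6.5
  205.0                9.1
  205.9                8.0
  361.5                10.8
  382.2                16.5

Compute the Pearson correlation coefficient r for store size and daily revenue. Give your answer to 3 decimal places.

n = 5, Σx = 1349.7, Σy = 50.9, Σxy = 14991.35, Σx² = 399242.91, Σy² = 577.95
Sxx = Σx² − (Σx)²/n = 399242.91 − 364338.018 = 34904.892
Sxy = Σxy − (Σx)(Σy)/n = 14991.35 − 13739.946 = 1251.404
Syy = Σy² − (Σy)²/n = 577.95 − 518.162 = 59.788
r = Sxy/√(Sxx·Syy) = 1251.404/√(2086893.682896) = 1251.404/1444.608488 = 0.866258

0.866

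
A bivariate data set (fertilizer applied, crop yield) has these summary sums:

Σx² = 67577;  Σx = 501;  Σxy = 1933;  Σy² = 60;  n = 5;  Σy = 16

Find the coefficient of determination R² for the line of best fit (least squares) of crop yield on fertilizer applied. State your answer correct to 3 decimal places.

Sxx = Σx² − (Σx)²/n = 67577 − 50200.2 = 17376.8
Sxy = Σxy − (Σx)(Σy)/n = 1933 − 1603.2 = 329.8
Syy = Σy² − (Σy)²/n = 60 − 51.2 = 8.8
R² = Sxy²/(Sxx·Syy) = (329.8)²/(17376.8·8.8) = 0.711293

0.711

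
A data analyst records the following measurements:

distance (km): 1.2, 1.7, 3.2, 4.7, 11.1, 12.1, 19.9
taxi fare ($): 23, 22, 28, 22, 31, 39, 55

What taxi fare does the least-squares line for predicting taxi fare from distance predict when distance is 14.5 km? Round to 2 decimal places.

42.66

n = 7, Σx = 53.9, Σy = 220, Σxy = 2168.5, Σx² = 702.29
Sxx = Σx² − (Σx)²/n = 702.29 − 415.03 = 287.26
Sxy = Σxy − (Σx)(Σy)/n = 2168.5 − 1694 = 474.5
b = Sxy/Sxx = 474.5/287.26 = 1.651814
a = ȳ − b·x̄ = 31.428571 − 1.651814·7.7 = 18.709606
ŷ(14.5) = a + b·14.5 = 18.709606 + 1.651814·14.5 = 42.660905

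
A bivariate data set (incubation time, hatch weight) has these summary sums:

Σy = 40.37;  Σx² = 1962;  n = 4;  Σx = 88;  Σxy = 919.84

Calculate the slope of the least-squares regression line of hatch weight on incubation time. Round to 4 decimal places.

1.2192

Sxx = Σx² − (Σx)²/n = 1962 − 1936 = 26
Sxy = Σxy − (Σx)(Σy)/n = 919.84 − 888.14 = 31.7
b = Sxy/Sxx = 31.7/26 = 1.219231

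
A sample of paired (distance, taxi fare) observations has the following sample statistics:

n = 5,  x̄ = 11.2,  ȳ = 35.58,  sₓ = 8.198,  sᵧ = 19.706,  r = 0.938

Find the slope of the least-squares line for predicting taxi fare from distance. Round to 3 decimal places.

b = r · sᵧ/sₓ = 0.938 · 19.706/8.198 = 2.254724

2.255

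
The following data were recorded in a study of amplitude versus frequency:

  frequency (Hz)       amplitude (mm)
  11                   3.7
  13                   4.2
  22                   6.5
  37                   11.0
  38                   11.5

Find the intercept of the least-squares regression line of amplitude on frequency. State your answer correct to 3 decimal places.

0.426

n = 5, Σx = 121, Σy = 36.9, Σxy = 1082.3, Σx² = 3587
Sxx = Σx² − (Σx)²/n = 3587 − 2928.2 = 658.8
Sxy = Σxy − (Σx)(Σy)/n = 1082.3 − 892.98 = 189.32
b = Sxy/Sxx = 189.32/658.8 = 0.287371
a = ȳ − b·x̄ = 7.38 − 0.287371·24.2 = 0.425622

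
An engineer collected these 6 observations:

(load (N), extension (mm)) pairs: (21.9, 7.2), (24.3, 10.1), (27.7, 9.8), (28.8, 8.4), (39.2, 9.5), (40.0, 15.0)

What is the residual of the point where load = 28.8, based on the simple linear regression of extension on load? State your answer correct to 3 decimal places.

n = 6, Σx = 181.9, Σy = 60, Σxy = 1888.89, Σx² = 5803.47
Sxx = Σx² − (Σx)²/n = 5803.47 − 5514.601667 = 288.868333
Sxy = Σxy − (Σx)(Σy)/n = 1888.89 − 1819 = 69.89
b = Sxy/Sxx = 69.89/288.868333 = 0.241944
a = ȳ − b·x̄ = 10 − 0.241944·30.316667 = 2.665060
ŷ(28.8) = 2.665060 + 0.241944·28.8 = 9.633051
residual = y − ŷ = 8.4 − 9.633051 = -1.233051

-1.233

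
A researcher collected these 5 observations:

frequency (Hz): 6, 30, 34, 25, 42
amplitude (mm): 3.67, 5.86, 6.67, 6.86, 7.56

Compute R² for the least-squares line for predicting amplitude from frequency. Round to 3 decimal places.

n = 5, Σx = 137, Σy = 30.62, Σxy = 913.62, Σx² = 4481, Σy² = 196.5106
Sxx = Σx² − (Σx)²/n = 4481 − 3753.8 = 727.2
Sxy = Σxy − (Σx)(Σy)/n = 913.62 − 838.988 = 74.632
Syy = Σy² − (Σy)²/n = 196.5106 − 187.51688 = 8.99372
R² = Sxy²/(Sxx·Syy) = (74.632)²/(727.2·8.99372) = 0.851642

0.852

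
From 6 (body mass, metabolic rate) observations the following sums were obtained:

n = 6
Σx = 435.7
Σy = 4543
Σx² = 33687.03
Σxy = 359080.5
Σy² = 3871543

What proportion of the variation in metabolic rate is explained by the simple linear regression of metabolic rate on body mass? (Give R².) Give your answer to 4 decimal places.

Sxx = Σx² − (Σx)²/n = 33687.03 − 31639.081667 = 2047.948333
Sxy = Σxy − (Σx)(Σy)/n = 359080.5 − 329897.516667 = 29182.983333
Syy = Σy² − (Σy)²/n = 3871543 − 3439808.166667 = 431734.833333
R² = Sxy²/(Sxx·Syy) = (29182.983333)²/(2047.948333·431734.833333) = 0.963215

0.9632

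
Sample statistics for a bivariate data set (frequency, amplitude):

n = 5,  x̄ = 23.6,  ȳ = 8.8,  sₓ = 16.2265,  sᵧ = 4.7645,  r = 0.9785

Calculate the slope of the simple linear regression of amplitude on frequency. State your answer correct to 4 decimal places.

b = r · sᵧ/sₓ = 0.9785 · 4.7645/16.2265 = 0.287312

0.2873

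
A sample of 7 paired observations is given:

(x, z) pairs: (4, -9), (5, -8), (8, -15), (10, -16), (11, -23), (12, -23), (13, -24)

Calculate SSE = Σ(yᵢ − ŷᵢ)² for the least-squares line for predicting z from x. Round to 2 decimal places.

17.73

n = 7, Σx = 63, Σy = -118, Σxy = -1197, Σx² = 639, Σy² = 2260
Sxx = Σx² − (Σx)²/n = 639 − 567 = 72
Sxy = Σxy − (Σx)(Σy)/n = -1197 − (-1062) = -135
Syy = Σy² − (Σy)²/n = 2260 − 1989.142857 = 270.857143
b = Sxy/Sxx = -135/72 = -1.875
SSE = Syy − b·Sxy = 270.857143 − (-1.875)·(-135) = 17.732143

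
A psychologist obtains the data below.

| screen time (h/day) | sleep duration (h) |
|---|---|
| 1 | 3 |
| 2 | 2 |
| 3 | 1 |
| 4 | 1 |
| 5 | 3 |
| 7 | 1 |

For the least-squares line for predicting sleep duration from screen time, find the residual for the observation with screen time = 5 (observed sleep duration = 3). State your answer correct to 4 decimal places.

1.4143

n = 6, Σx = 22, Σy = 11, Σxy = 36, Σx² = 104
Sxx = Σx² − (Σx)²/n = 104 − 80.666667 = 23.333333
Sxy = Σxy − (Σx)(Σy)/n = 36 − 40.333333 = -4.333333
b = Sxy/Sxx = -4.333333/23.333333 = -0.185714
a = ȳ − b·x̄ = 1.833333 − (-0.185714)·3.666667 = 2.514286
ŷ(5) = 2.514286 + (-0.185714)·5 = 1.585714
residual = y − ŷ = 3 − 1.585714 = 1.414286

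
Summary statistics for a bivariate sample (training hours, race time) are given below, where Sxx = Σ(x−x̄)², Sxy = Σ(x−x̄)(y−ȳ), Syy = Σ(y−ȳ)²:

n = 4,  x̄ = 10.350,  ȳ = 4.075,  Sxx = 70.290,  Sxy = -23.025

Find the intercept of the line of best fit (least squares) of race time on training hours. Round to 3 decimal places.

7.465

b = Sxy/Sxx = -23.025/70.29 = -0.327571
a = ȳ − b·x̄ = 4.075 − (-0.327571)·10.35 = 7.465365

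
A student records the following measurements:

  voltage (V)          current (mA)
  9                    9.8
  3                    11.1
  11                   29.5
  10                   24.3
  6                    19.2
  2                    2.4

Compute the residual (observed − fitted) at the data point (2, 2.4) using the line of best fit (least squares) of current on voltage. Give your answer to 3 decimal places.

-3.350

n = 6, Σx = 41, Σy = 96.3, Σxy = 809, Σx² = 351
Sxx = Σx² − (Σx)²/n = 351 − 280.166667 = 70.833333
Sxy = Σxy − (Σx)(Σy)/n = 809 − 658.05 = 150.95
b = Sxy/Sxx = 150.95/70.833333 = 2.131059
a = ȳ − b·x̄ = 16.05 − 2.131059·6.833333 = 1.487765
ŷ(2) = 1.487765 + 2.131059·2 = 5.749882
residual = y − ŷ = 2.4 − 5.749882 = -3.349882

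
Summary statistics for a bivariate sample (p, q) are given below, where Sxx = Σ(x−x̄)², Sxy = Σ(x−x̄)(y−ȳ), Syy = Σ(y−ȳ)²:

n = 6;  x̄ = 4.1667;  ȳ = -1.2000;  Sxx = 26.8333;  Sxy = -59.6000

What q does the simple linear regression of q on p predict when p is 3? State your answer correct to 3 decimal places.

1.391

b = Sxy/Sxx = -59.6/26.8333 = -2.221121
a = ȳ − b·x̄ = -1.2 − (-2.221121)·4.1667 = 8.054744
ŷ(3) = a + b·3 = 8.054744 + (-2.221121)·3 = 1.391382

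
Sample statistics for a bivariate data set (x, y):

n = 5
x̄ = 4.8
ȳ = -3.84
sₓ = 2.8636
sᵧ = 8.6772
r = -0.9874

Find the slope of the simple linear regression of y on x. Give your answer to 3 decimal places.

b = r · sᵧ/sₓ = -0.9874 · 8.6772/2.8636 = -2.991992

-2.992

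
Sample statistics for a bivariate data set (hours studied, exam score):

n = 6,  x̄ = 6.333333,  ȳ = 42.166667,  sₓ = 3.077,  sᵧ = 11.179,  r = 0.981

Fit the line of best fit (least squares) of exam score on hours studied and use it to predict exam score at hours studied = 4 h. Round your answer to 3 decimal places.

b = r · sᵧ/sₓ = 0.981 · 11.179/3.077 = 3.564056
a = ȳ − b·x̄ = 42.166667 − 3.564056·6.333333 = 19.594316
ŷ(4) = a + b·4 = 19.594316 + 3.564056·4 = 33.850539

33.851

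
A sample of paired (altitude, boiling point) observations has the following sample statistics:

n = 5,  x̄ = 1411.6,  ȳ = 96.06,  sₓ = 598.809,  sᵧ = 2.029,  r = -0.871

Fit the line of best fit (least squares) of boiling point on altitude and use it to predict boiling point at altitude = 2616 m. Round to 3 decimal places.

92.505

b = r · sᵧ/sₓ = -0.871 · 2.029/598.809 = -0.002951
a = ȳ − b·x̄ = 96.06 − (-0.002951)·1411.6 = 100.226041
ŷ(2616) = a + b·2616 = 100.226041 + (-0.002951)·2616 = 92.505466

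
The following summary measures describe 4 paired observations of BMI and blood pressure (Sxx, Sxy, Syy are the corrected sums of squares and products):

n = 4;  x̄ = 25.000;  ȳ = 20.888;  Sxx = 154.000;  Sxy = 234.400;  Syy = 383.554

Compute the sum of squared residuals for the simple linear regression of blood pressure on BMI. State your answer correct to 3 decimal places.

b = Sxy/Sxx = 234.4/154 = 1.522078
SSE = Syy − b·Sxy = 383.554 − 1.522078·234.4 = 26.778935

26.779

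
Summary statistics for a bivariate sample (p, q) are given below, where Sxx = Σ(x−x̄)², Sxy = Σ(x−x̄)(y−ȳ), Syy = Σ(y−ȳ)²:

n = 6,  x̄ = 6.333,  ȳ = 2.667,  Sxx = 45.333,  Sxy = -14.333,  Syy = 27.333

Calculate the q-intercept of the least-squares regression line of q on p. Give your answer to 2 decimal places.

4.67

b = Sxy/Sxx = -14.333/45.333 = -0.316171
a = ȳ − b·x̄ = 2.667 − (-0.316171)·6.333 = 4.669314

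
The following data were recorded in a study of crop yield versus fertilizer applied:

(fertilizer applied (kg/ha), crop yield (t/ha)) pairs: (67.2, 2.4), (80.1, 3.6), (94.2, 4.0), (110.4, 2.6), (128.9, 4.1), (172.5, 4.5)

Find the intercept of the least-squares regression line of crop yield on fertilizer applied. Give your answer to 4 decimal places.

n = 6, Σx = 653.3, Σy = 21.2, Σxy = 2418.22, Σx² = 78365.11
Sxx = Σx² − (Σx)²/n = 78365.11 − 71133.481667 = 7231.628333
Sxy = Σxy − (Σx)(Σy)/n = 2418.22 − 2308.326667 = 109.893333
b = Sxy/Sxx = 109.893333/7231.628333 = 0.015196
a = ȳ − b·x̄ = 3.533333 − 0.015196·108.883333 = 1.878719

1.8787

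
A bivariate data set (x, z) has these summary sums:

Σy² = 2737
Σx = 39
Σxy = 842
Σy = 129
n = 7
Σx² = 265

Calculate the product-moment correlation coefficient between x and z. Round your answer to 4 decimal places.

0.9410

Sxx = Σx² − (Σx)²/n = 265 − 217.285714 = 47.714286
Sxy = Σxy − (Σx)(Σy)/n = 842 − 718.714286 = 123.285714
Syy = Σy² − (Σy)²/n = 2737 − 2377.285714 = 359.714286
r = Sxy/√(Sxx·Syy) = 123.285714/√(17163.510204) = 123.285714/131.009581 = 0.941044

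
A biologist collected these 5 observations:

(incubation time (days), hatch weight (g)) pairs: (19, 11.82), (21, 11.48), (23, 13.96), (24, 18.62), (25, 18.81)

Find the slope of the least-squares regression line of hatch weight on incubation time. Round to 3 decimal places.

1.328

n = 5, Σx = 112, Σy = 74.69, Σxy = 1703.87, Σx² = 2532
Sxx = Σx² − (Σx)²/n = 2532 − 2508.8 = 23.2
Sxy = Σxy − (Σx)(Σy)/n = 1703.87 − 1673.056 = 30.814
b = Sxy/Sxx = 30.814/23.2 = 1.328190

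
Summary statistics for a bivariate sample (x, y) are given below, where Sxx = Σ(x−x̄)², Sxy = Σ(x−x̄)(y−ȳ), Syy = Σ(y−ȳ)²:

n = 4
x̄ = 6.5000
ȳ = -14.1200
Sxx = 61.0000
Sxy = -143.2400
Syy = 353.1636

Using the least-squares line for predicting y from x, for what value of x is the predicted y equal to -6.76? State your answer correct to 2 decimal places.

b = Sxy/Sxx = -143.24/61 = -2.348197
a = ȳ − b·x̄ = -14.12 − (-2.348197)·6.5 = 1.143279
Set a + b·x = -6.76: x = (-6.76 − 1.143279) / (-2.348197) = 3.365680

3.37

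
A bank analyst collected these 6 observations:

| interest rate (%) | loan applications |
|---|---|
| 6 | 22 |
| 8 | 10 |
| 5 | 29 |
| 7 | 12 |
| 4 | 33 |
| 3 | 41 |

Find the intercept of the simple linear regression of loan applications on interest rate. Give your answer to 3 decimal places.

n = 6, Σx = 33, Σy = 147, Σxy = 696, Σx² = 199
Sxx = Σx² − (Σx)²/n = 199 − 181.5 = 17.5
Sxy = Σxy − (Σx)(Σy)/n = 696 − 808.5 = -112.5
b = Sxy/Sxx = -112.5/17.5 = -6.428571
a = ȳ − b·x̄ = 24.5 − (-6.428571)·5.5 = 59.857143

59.857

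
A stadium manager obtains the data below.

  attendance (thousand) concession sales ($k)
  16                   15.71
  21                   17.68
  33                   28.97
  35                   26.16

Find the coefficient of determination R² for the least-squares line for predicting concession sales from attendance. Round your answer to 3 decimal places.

n = 4, Σx = 105, Σy = 88.52, Σxy = 2494.25, Σx² = 3011, Σy² = 2082.993
Sxx = Σx² − (Σx)²/n = 3011 − 2756.25 = 254.75
Sxy = Σxy − (Σx)(Σy)/n = 2494.25 − 2323.65 = 170.6
Syy = Σy² − (Σy)²/n = 2082.993 − 1958.9476 = 124.0454
R² = Sxy²/(Sxx·Syy) = (170.6)²/(254.75·124.0454) = 0.921008

0.921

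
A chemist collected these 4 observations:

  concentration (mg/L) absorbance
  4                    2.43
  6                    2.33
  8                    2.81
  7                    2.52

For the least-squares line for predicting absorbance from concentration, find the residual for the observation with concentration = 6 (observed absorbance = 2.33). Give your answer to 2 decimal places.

-0.17

n = 4, Σx = 25, Σy = 10.09, Σxy = 63.82, Σx² = 165
Sxx = Σx² − (Σx)²/n = 165 − 156.25 = 8.75
Sxy = Σxy − (Σx)(Σy)/n = 63.82 − 63.0625 = 0.7575
b = Sxy/Sxx = 0.7575/8.75 = 0.086571
a = ȳ − b·x̄ = 2.5225 − 0.086571·6.25 = 1.981429
ŷ(6) = 1.981429 + 0.086571·6 = 2.500857
residual = y − ŷ = 2.33 − 2.500857 = -0.170857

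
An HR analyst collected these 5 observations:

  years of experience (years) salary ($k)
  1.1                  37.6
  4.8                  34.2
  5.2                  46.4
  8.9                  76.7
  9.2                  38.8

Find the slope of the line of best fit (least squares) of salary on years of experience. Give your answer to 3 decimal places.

2.725

n = 5, Σx = 29.2, Σy = 233.7, Σxy = 1486.39, Σx² = 215.14
Sxx = Σx² − (Σx)²/n = 215.14 − 170.528 = 44.612
Sxy = Σxy − (Σx)(Σy)/n = 1486.39 − 1364.808 = 121.582
b = Sxy/Sxx = 121.582/44.612 = 2.725321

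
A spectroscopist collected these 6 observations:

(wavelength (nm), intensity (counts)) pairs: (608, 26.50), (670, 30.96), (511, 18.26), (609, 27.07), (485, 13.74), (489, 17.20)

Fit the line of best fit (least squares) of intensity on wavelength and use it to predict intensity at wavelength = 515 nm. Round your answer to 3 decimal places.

18.210

n = 6, Σx = 3372, Σy = 133.73, Σxy = 77746.39, Σx² = 1924912
Sxx = Σx² − (Σx)²/n = 1924912 − 1895064 = 29848
Sxy = Σxy − (Σx)(Σy)/n = 77746.39 − 75156.26 = 2590.13
b = Sxy/Sxx = 2590.13/29848 = 0.086777
a = ȳ − b·x̄ = 22.288333 − 0.086777·562 = -26.480531
ŷ(515) = a + b·515 = -26.480531 + 0.086777·515 = 18.209798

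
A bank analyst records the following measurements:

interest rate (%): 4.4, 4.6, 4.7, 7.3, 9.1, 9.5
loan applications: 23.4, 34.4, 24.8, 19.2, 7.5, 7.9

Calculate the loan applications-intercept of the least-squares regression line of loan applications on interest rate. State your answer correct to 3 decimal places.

46.388

n = 6, Σx = 39.6, Σy = 117.2, Σxy = 661.22, Σx² = 288.96
Sxx = Σx² − (Σx)²/n = 288.96 − 261.36 = 27.6
Sxy = Σxy − (Σx)(Σy)/n = 661.22 − 773.52 = -112.3
b = Sxy/Sxx = -112.3/27.6 = -4.068841
a = ȳ − b·x̄ = 19.533333 − (-4.068841)·6.6 = 46.387681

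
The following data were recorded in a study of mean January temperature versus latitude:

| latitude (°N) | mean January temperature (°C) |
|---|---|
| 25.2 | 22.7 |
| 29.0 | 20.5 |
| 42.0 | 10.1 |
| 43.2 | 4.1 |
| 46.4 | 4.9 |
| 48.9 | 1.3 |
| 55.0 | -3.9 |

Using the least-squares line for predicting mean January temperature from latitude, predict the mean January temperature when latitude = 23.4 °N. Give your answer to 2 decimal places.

24.95

n = 7, Σx = 289.7, Σy = 59.7, Σxy = 1844.29, Σx² = 12675.45
Sxx = Σx² − (Σx)²/n = 12675.45 − 11989.441429 = 686.008571
Sxy = Σxy − (Σx)(Σy)/n = 1844.29 − 2470.727143 = -626.437143
b = Sxy/Sxx = -626.437143/686.008571 = -0.913162
a = ȳ − b·x̄ = 8.528571 − (-0.913162)·41.385714 = 46.320444
ŷ(23.4) = a + b·23.4 = 46.320444 + (-0.913162)·23.4 = 24.952447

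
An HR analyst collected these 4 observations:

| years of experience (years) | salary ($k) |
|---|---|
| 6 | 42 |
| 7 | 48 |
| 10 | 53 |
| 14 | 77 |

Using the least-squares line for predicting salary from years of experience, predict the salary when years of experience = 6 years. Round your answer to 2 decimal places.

41.50

n = 4, Σx = 37, Σy = 220, Σxy = 2196, Σx² = 381
Sxx = Σx² − (Σx)²/n = 381 − 342.25 = 38.75
Sxy = Σxy − (Σx)(Σy)/n = 2196 − 2035 = 161
b = Sxy/Sxx = 161/38.75 = 4.154839
a = ȳ − b·x̄ = 55 − 4.154839·9.25 = 16.567742
ŷ(6) = a + b·6 = 16.567742 + 4.154839·6 = 41.496774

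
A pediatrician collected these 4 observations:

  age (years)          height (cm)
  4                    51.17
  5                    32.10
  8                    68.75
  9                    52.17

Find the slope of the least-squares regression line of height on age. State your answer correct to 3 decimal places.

n = 4, Σx = 26, Σy = 204.19, Σxy = 1384.71, Σx² = 186
Sxx = Σx² − (Σx)²/n = 186 − 169 = 17
Sxy = Σxy − (Σx)(Σy)/n = 1384.71 − 1327.235 = 57.475
b = Sxy/Sxx = 57.475/17 = 3.380882

3.381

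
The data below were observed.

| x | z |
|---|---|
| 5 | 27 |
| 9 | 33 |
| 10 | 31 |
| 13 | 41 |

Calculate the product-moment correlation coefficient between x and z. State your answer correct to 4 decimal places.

0.9253

n = 4, Σx = 37, Σy = 132, Σxy = 1275, Σx² = 375, Σy² = 4460
Sxx = Σx² − (Σx)²/n = 375 − 342.25 = 32.75
Sxy = Σxy − (Σx)(Σy)/n = 1275 − 1221 = 54
Syy = Σy² − (Σy)²/n = 4460 − 4356 = 104
r = Sxy/√(Sxx·Syy) = 54/√(3406) = 54/58.360946 = 0.925276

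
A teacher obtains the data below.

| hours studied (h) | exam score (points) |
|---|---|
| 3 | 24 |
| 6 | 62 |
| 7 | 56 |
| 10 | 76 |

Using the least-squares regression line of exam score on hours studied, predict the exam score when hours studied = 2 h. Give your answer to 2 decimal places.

n = 4, Σx = 26, Σy = 218, Σxy = 1596, Σx² = 194
Sxx = Σx² − (Σx)²/n = 194 − 169 = 25
Sxy = Σxy − (Σx)(Σy)/n = 1596 − 1417 = 179
b = Sxy/Sxx = 179/25 = 7.16
a = ȳ − b·x̄ = 54.5 − 7.16·6.5 = 7.96
ŷ(2) = a + b·2 = 7.96 + 7.16·2 = 22.28

22.28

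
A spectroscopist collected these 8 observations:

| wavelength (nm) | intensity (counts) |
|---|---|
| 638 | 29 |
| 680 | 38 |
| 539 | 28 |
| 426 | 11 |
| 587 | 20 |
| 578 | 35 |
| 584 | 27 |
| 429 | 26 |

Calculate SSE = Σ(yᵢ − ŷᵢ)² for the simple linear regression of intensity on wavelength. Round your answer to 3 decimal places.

n = 8, Σx = 4461, Σy = 214, Σxy = 123012, Σx² = 2545191, Σy² = 6220
Sxx = Σx² − (Σx)²/n = 2545191 − 2487565.125 = 57625.875
Sxy = Σxy − (Σx)(Σy)/n = 123012 − 119331.75 = 3680.25
Syy = Σy² − (Σy)²/n = 6220 − 5724.5 = 495.5
b = Sxy/Sxx = 3680.25/57625.875 = 0.063865
SSE = Syy − b·Sxy = 495.5 − 0.063865·3680.25 = 260.462527

260.463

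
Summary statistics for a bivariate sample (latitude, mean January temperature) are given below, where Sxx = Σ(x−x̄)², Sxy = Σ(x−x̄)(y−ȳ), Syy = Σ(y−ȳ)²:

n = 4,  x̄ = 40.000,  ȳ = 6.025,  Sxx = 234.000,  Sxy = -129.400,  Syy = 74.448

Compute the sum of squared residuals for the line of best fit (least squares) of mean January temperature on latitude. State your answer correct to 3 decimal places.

2.891

b = Sxy/Sxx = -129.4/234 = -0.552991
SSE = Syy − b·Sxy = 74.448 − (-0.552991)·(-129.4) = 2.890906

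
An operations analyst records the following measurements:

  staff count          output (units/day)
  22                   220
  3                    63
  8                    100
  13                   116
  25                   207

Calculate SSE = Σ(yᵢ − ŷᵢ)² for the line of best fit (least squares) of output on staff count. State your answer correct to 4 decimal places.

946.6184

n = 5, Σx = 71, Σy = 706, Σxy = 12512, Σx² = 1351, Σy² = 118674
Sxx = Σx² − (Σx)²/n = 1351 − 1008.2 = 342.8
Sxy = Σxy − (Σx)(Σy)/n = 12512 − 10025.2 = 2486.8
Syy = Σy² − (Σy)²/n = 118674 − 99687.2 = 18986.8
b = Sxy/Sxx = 2486.8/342.8 = 7.254376
SSE = Syy − b·Sxy = 18986.8 − 7.254376·2486.8 = 946.618436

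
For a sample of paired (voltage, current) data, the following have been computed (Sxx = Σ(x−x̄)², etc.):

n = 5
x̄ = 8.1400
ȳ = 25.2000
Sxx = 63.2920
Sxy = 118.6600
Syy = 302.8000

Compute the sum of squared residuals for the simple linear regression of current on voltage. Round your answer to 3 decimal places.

80.336

b = Sxy/Sxx = 118.66/63.292 = 1.874803
SSE = Syy − b·Sxy = 302.8 − 1.874803·118.66 = 80.335935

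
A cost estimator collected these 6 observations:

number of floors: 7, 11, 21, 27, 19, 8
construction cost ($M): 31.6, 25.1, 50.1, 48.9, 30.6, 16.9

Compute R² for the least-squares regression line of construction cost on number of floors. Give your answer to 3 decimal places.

n = 6, Σx = 93, Σy = 203.2, Σxy = 3586.3, Σx² = 1765, Σy² = 7751.76
Sxx = Σx² − (Σx)²/n = 1765 − 1441.5 = 323.5
Sxy = Σxy − (Σx)(Σy)/n = 3586.3 − 3149.6 = 436.7
Syy = Σy² − (Σy)²/n = 7751.76 − 6881.706667 = 870.053333
R² = Sxy²/(Sxx·Syy) = (436.7)²/(323.5·870.053333) = 0.677558

0.678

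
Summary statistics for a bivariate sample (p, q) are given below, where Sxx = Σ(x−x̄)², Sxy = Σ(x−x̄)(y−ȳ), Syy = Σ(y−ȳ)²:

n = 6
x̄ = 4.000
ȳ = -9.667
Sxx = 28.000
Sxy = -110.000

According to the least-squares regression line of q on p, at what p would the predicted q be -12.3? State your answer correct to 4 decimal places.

b = Sxy/Sxx = -110/28 = -3.928571
a = ȳ − b·x̄ = -9.667 − (-3.928571)·4 = 6.047286
Set a + b·x = -12.3: x = (-12.3 − 6.047286) / (-3.928571) = 4.670218

4.6702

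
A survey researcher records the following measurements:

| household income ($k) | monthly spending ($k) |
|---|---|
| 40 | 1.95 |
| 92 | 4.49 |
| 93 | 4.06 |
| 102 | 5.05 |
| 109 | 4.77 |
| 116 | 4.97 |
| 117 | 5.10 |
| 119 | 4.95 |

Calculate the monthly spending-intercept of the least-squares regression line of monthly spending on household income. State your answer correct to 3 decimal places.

0.529

n = 8, Σx = 788, Σy = 35.34, Σxy = 3665.96, Σx² = 82304
Sxx = Σx² − (Σx)²/n = 82304 − 77618 = 4686
Sxy = Σxy − (Σx)(Σy)/n = 3665.96 − 3480.99 = 184.97
b = Sxy/Sxx = 184.97/4686 = 0.039473
a = ȳ − b·x̄ = 4.4175 − 0.039473·98.5 = 0.529420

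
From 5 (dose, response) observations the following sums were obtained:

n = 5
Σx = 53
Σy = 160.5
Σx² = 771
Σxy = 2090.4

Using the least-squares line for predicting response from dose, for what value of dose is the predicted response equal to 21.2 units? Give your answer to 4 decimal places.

Sxx = Σx² − (Σx)²/n = 771 − 561.8 = 209.2
Sxy = Σxy − (Σx)(Σy)/n = 2090.4 − 1701.3 = 389.1
b = Sxy/Sxx = 389.1/209.2 = 1.859943
a = ȳ − b·x̄ = 32.1 − 1.859943·10.6 = 12.384608
Set a + b·x = 21.2: x = (21.2 − 12.384608) / 1.859943 = 4.739604

4.7396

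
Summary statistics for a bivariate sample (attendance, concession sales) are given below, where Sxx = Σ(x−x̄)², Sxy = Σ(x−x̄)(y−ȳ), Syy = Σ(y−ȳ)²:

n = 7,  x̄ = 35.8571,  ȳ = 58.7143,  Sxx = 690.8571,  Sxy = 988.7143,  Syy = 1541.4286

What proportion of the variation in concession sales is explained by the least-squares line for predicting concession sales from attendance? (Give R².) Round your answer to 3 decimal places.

R² = Sxy²/(Sxx·Syy) = (988.7143)²/(690.8571·1541.4286) = 0.917973

0.918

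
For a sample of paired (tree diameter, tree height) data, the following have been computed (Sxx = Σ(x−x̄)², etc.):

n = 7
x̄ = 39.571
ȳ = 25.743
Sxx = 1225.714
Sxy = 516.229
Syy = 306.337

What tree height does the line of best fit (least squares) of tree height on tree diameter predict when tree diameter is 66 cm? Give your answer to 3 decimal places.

36.874

b = Sxy/Sxx = 516.229/1225.714 = 0.421166
a = ȳ − b·x̄ = 25.743 − 0.421166·39.571 = 9.077042
ŷ(66) = a + b·66 = 9.077042 + 0.421166·66 = 36.873995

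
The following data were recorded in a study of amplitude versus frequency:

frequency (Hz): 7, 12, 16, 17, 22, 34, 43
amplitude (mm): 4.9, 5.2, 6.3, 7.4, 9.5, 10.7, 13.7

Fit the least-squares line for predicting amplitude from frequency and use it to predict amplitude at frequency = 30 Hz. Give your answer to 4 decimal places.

10.3335

n = 7, Σx = 151, Σy = 57.7, Σxy = 1485.2, Σx² = 4227
Sxx = Σx² − (Σx)²/n = 4227 − 3257.285714 = 969.714286
Sxy = Σxy − (Σx)(Σy)/n = 1485.2 − 1244.671429 = 240.528571
b = Sxy/Sxx = 240.528571/969.714286 = 0.248041
a = ȳ − b·x̄ = 8.242857 − 0.248041·21.571429 = 2.892266
ŷ(30) = a + b·30 = 2.892266 + 0.248041·30 = 10.333486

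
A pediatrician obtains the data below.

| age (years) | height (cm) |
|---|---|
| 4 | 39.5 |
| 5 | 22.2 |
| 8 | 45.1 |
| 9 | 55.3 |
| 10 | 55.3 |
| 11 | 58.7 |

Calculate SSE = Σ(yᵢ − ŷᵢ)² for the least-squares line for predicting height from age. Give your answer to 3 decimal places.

256.086

n = 6, Σx = 47, Σy = 276.1, Σxy = 2326.2, Σx² = 407, Σy² = 13648.97
Sxx = Σx² − (Σx)²/n = 407 − 368.166667 = 38.833333
Sxy = Σxy − (Σx)(Σy)/n = 2326.2 − 2162.783333 = 163.416667
Syy = Σy² − (Σy)²/n = 13648.97 − 12705.201667 = 943.768333
b = Sxy/Sxx = 163.416667/38.833333 = 4.208155
SSE = Syy − b·Sxy = 943.768333 − 4.208155·163.416667 = 256.085751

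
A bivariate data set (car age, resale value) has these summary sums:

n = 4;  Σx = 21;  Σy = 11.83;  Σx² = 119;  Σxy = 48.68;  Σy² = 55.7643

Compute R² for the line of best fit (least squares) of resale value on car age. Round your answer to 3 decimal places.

0.992

Sxx = Σx² − (Σx)²/n = 119 − 110.25 = 8.75
Sxy = Σxy − (Σx)(Σy)/n = 48.68 − 62.1075 = -13.4275
Syy = Σy² − (Σy)²/n = 55.7643 − 34.987225 = 20.777075
R² = Sxy²/(Sxx·Syy) = (-13.4275)²/(8.75·20.777075) = 0.991740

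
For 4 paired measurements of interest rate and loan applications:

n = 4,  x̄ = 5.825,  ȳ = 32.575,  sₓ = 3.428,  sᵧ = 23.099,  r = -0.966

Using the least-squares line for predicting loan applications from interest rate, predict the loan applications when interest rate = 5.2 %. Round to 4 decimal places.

36.6433

b = r · sᵧ/sₓ = -0.966 · 23.099/3.428 = -6.509228
a = ȳ − b·x̄ = 32.575 − (-6.509228)·5.825 = 70.491254
ŷ(5.2) = a + b·5.2 = 70.491254 + (-6.509228)·5.2 = 36.643268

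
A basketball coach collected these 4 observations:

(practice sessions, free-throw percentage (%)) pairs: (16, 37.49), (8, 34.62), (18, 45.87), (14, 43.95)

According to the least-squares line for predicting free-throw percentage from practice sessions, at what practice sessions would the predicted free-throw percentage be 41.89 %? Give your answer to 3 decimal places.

15.553

n = 4, Σx = 56, Σy = 161.93, Σxy = 2317.76, Σx² = 840
Sxx = Σx² − (Σx)²/n = 840 − 784 = 56
Sxy = Σxy − (Σx)(Σy)/n = 2317.76 − 2267.02 = 50.74
b = Sxy/Sxx = 50.74/56 = 0.906071
a = ȳ − b·x̄ = 40.4825 − 0.906071·14 = 27.7975
Set a + b·x = 41.89: x = (41.89 − 27.7975) / 0.906071 = 15.553410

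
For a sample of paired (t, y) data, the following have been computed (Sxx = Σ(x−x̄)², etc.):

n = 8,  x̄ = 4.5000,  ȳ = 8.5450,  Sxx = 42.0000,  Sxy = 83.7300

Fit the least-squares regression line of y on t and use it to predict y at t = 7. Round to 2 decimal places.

b = Sxy/Sxx = 83.73/42 = 1.993571
a = ȳ − b·x̄ = 8.545 − 1.993571·4.5 = -0.426071
ŷ(7) = a + b·7 = -0.426071 + 1.993571·7 = 13.528929

13.53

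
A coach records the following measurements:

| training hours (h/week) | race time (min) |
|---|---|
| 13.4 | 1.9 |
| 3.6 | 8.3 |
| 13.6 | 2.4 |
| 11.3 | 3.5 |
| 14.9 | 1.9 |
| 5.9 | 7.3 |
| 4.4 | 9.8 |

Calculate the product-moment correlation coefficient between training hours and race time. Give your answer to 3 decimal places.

-0.978

n = 7, Σx = 67.1, Σy = 35.1, Σxy = 242.03, Σx² = 781.35, Σy² = 243.45
Sxx = Σx² − (Σx)²/n = 781.35 − 643.201429 = 138.148571
Sxy = Σxy − (Σx)(Σy)/n = 242.03 − 336.458571 = -94.428571
Syy = Σy² − (Σy)²/n = 243.45 − 176.001429 = 67.448571
r = Sxy/√(Sxx·Syy) = -94.428571/√(9317.923788) = -94.428571/96.529393 = -0.978236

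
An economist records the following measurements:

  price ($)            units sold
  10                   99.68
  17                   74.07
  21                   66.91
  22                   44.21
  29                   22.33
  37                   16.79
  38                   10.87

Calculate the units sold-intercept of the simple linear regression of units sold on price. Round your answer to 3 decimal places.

n = 7, Σx = 174, Σy = 334.86, Σxy = 6315.58, Σx² = 4968
Sxx = Σx² − (Σx)²/n = 4968 − 4325.142857 = 642.857143
Sxy = Σxy − (Σx)(Σy)/n = 6315.58 − 8323.662857 = -2008.082857
b = Sxy/Sxx = -2008.082857/642.857143 = -3.123684
a = ȳ − b·x̄ = 47.837143 − (-3.123684)·24.857143 = 125.483013

125.483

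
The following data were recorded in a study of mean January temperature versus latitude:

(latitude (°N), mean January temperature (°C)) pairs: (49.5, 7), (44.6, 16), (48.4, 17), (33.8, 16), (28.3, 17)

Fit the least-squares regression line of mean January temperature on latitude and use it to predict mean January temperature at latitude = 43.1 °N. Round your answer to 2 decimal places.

14.09

n = 5, Σx = 204.6, Σy = 73, Σxy = 2904.8, Σx² = 8725.3
Sxx = Σx² − (Σx)²/n = 8725.3 − 8372.232 = 353.068
Sxy = Σxy − (Σx)(Σy)/n = 2904.8 − 2987.16 = -82.36
b = Sxy/Sxx = -82.36/353.068 = -0.233270
a = ȳ − b·x̄ = 14.6 − (-0.233270)·40.92 = 24.145388
ŷ(43.1) = a + b·43.1 = 24.145388 + (-0.233270)·43.1 = 14.091472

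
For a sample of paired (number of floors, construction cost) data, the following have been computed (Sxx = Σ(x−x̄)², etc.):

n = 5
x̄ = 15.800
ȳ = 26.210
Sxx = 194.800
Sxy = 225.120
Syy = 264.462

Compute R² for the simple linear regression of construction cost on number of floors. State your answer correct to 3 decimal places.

0.984

R² = Sxy²/(Sxx·Syy) = (225.12)²/(194.8·264.462) = 0.983730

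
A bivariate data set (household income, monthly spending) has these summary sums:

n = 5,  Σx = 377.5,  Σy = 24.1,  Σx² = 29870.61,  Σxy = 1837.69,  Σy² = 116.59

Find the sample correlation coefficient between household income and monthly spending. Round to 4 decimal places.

Sxx = Σx² − (Σx)²/n = 29870.61 − 28501.25 = 1369.36
Sxy = Σxy − (Σx)(Σy)/n = 1837.69 − 1819.55 = 18.14
Syy = Σy² − (Σy)²/n = 116.59 − 116.162 = 0.428
r = Sxy/√(Sxx·Syy) = 18.14/√(586.08608) = 18.14/24.209215 = 0.749301

0.7493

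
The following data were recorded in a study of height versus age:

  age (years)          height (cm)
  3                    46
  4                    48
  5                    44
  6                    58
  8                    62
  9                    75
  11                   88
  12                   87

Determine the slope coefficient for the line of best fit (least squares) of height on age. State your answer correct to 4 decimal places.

5.2715

n = 8, Σx = 58, Σy = 508, Σxy = 4081, Σx² = 496
Sxx = Σx² − (Σx)²/n = 496 − 420.5 = 75.5
Sxy = Σxy − (Σx)(Σy)/n = 4081 − 3683 = 398
b = Sxy/Sxx = 398/75.5 = 5.271523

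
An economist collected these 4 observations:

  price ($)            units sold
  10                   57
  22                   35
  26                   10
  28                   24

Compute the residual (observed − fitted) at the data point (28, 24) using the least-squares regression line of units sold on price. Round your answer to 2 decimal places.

7.07

n = 4, Σx = 86, Σy = 126, Σxy = 2272, Σx² = 2044
Sxx = Σx² − (Σx)²/n = 2044 − 1849 = 195
Sxy = Σxy − (Σx)(Σy)/n = 2272 − 2709 = -437
b = Sxy/Sxx = -437/195 = -2.241026
a = ȳ − b·x̄ = 31.5 − (-2.241026)·21.5 = 79.682051
ŷ(28) = 79.682051 + (-2.241026)·28 = 16.933333
residual = y − ŷ = 24 − 16.933333 = 7.066667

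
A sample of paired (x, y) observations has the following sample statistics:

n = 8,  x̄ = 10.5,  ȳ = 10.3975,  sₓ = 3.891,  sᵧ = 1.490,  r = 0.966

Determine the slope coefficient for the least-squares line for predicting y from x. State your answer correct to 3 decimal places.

0.370

b = r · sᵧ/sₓ = 0.966 · 1.49/3.891 = 0.369915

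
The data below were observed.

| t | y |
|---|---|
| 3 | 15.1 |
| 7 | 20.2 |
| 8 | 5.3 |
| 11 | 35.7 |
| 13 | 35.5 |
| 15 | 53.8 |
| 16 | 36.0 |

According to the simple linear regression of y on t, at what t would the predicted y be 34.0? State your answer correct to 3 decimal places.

n = 7, Σx = 73, Σy = 201.6, Σxy = 2466.3, Σx² = 893
Sxx = Σx² − (Σx)²/n = 893 − 761.285714 = 131.714286
Sxy = Σxy − (Σx)(Σy)/n = 2466.3 − 2102.4 = 363.9
b = Sxy/Sxx = 363.9/131.714286 = 2.762798
a = ȳ − b·x̄ = 28.8 − 2.762798·10.428571 = -0.012039
Set a + b·x = 34.0: x = (34.0 − (-0.012039)) / 2.762798 = 12.310721

12.311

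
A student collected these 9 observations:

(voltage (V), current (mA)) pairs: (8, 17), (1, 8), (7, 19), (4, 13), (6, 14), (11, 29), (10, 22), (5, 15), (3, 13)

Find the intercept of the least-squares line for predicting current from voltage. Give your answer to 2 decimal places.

n = 9, Σx = 55, Σy = 150, Σxy = 1066, Σx² = 421
Sxx = Σx² − (Σx)²/n = 421 − 336.111111 = 84.888889
Sxy = Σxy − (Σx)(Σy)/n = 1066 − 916.666667 = 149.333333
b = Sxy/Sxx = 149.333333/84.888889 = 1.759162
a = ȳ − b·x̄ = 16.666667 − 1.759162·6.111111 = 5.916230

5.92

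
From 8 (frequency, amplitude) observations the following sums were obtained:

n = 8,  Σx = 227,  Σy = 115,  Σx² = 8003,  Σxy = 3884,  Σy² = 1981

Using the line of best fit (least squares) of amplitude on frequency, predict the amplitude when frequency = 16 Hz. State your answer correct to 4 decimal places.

Sxx = Σx² − (Σx)²/n = 8003 − 6441.125 = 1561.875
Sxy = Σxy − (Σx)(Σy)/n = 3884 − 3263.125 = 620.875
b = Sxy/Sxx = 620.875/1561.875 = 0.397519
a = ȳ − b·x̄ = 14.375 − 0.397519·28.375 = 3.095398
ŷ(16) = a + b·16 = 3.095398 + 0.397519·16 = 9.455702

9.4557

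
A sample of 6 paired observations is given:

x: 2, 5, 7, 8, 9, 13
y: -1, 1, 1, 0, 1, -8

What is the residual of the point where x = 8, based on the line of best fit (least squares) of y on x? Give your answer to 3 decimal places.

1.394

n = 6, Σx = 44, Σy = -6, Σxy = -85, Σx² = 392
Sxx = Σx² − (Σx)²/n = 392 − 322.666667 = 69.333333
Sxy = Σxy − (Σx)(Σy)/n = -85 − (-44) = -41
b = Sxy/Sxx = -41/69.333333 = -0.591346
a = ȳ − b·x̄ = -1 − (-0.591346)·7.333333 = 3.336538
ŷ(8) = 3.336538 + (-0.591346)·8 = -1.394231
residual = y − ŷ = 0 − (-1.394231) = 1.394231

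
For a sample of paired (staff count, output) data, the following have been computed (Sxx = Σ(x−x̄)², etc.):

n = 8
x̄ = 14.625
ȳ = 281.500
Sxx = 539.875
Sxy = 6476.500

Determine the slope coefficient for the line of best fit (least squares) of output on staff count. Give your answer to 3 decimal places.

b = Sxy/Sxx = 6476.5/539.875 = 11.996295

11.996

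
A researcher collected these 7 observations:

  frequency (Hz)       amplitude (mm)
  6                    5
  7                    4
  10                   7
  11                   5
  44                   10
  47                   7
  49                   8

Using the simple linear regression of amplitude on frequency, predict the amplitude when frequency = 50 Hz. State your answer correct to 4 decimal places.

8.5672

n = 7, Σx = 174, Σy = 46, Σxy = 1344, Σx² = 6852
Sxx = Σx² − (Σx)²/n = 6852 − 4325.142857 = 2526.857143
Sxy = Σxy − (Σx)(Σy)/n = 1344 − 1143.428571 = 200.571429
b = Sxy/Sxx = 200.571429/2526.857143 = 0.079376
a = ȳ − b·x̄ = 6.571429 − 0.079376·24.857143 = 4.598372
ŷ(50) = a + b·50 = 4.598372 + 0.079376·50 = 8.567164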